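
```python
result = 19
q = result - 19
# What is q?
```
Trace:
  result=19
  result=19, q=0

Final answer: 0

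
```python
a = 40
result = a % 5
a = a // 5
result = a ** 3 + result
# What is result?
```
Trace:
  a=40
  a=40, result=0
  a=8, result=0
  a=8, result=512

Final answer: 512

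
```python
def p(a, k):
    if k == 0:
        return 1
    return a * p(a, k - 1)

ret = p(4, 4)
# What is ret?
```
Call trace:
p(a=4, k=4)
  p(a=4, k=3)
    p(a=4, k=2)
      p(a=4, k=1)
        p(a=4, k=0)
        -> return 1
      -> return 4
    -> return 16
  -> return 64
-> return 256

Final answer: 256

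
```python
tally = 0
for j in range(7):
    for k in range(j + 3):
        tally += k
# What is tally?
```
Trace:
  tally=0
  tally=0, j=0, k=0
  tally=1, j=0, k=1
  tally=3, j=0, k=2
  tally=3, j=1, k=0
  tally=4, j=1, k=1
  tally=6, j=1, k=2
  tally=9, j=1, k=3
  tally=9, j=2, k=0
  tally=10, j=2, k=1
  tally=12, j=2, k=2
  tally=15, j=2, k=3
  tally=19, j=2, k=4
  tally=19, j=3, k=0
  tally=20, j=3, k=1
  tally=22, j=3, k=2
  tally=25, j=3, k=3
  tally=29, j=3, k=4
  tally=34, j=3, k=5
  tally=34, j=4, k=0
  tally=35, j=4, k=1
  tally=37, j=4, k=2
  tally=40, j=4, k=3
  tally=44, j=4, k=4
  tally=49, j=4, k=5
  tally=55, j=4, k=6
  tally=55, j=5, k=0
  tally=56, j=5, k=1
  tally=58, j=5, k=2
  tally=61, j=5, k=3
  tally=65, j=5, k=4
  tally=70, j=5, k=5
  tally=76, j=5, k=6
  tally=83, j=5, k=7
  tally=83, j=6, k=0
  tally=84, j=6, k=1
  tally=86, j=6, k=2
  tally=89, j=6, k=3
  tally=93, j=6, k=4
  tally=98, j=6, k=5
  tally=104, j=6, k=6
  tally=111, j=6, k=7
  tally=119, j=6, k=8

Final answer: 119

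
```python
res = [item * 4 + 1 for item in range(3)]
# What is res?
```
Trace:
  item=0
  item=1
  item=2
  res=[1, 5, 9]

Final answer: [1, 5, 9]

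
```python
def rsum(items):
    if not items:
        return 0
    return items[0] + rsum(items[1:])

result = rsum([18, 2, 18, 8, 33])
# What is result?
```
Call trace:
rsum(items=[18, 2, 18, 8, 33])
  rsum(items=[2, 18, 8, 33])
    rsum(items=[18, 8, 33])
      rsum(items=[8, 33])
        rsum(items=[33])
          rsum(items=[])
          -> return 0
        -> return 33
      -> return 41
    -> return 59
  -> return 61
-> return 79

Final answer: 79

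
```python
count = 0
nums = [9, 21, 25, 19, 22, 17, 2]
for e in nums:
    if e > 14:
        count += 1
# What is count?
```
Trace:
  count=0
  count=0, e=9
  count=1, e=21
  count=2, e=25
  count=3, e=19
  count=4, e=22
  count=5, e=17
  count=5, e=2

Final answer: 5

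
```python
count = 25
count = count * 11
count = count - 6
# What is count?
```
Trace:
  count=25
  count=275
  count=269

Final answer: 269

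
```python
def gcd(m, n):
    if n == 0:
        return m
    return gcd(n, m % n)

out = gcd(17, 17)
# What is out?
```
Call trace:
gcd(m=17, n=17)
  gcd(m=17, n=0)
  -> return 17
-> return 17

Final answer: 17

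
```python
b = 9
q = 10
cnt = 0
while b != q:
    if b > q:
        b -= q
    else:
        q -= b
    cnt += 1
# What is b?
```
Trace:
  b=9
  b=9, q=10
  b=9, q=10, cnt=0
  b=9, q=1, cnt=1
  b=8, q=1, cnt=2
  b=7, q=1, cnt=3
  b=6, q=1, cnt=4
  b=5, q=1, cnt=5
  b=4, q=1, cnt=6
  b=3, q=1, cnt=7
  b=2, q=1, cnt=8
  b=1, q=1, cnt=9

Final answer: 1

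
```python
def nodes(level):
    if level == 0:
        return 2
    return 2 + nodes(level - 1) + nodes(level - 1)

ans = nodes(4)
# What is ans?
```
Call trace (a repeated sub-call is expanded the first time; later identical calls just restate its return value):
nodes(level=4)
  nodes(level=3)
    nodes(level=2)
      nodes(level=1)
        nodes(level=0)
        -> return 2
        nodes(level=0)
        -> return 2
      -> return 6
      nodes(level=1) -> return 6  (same call as traced above)
    -> return 14
    nodes(level=2) -> return 14  (same call as traced above)
  -> return 30
  nodes(level=3) -> return 30  (same call as traced above)
-> return 62

Final answer: 62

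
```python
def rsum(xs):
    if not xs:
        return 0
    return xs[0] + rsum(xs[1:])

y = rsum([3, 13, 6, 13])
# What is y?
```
Call trace:
rsum(xs=[3, 13, 6, 13])
  rsum(xs=[13, 6, 13])
    rsum(xs=[6, 13])
      rsum(xs=[13])
        rsum(xs=[])
        -> return 0
      -> return 13
    -> return 19
  -> return 32
-> return 35

Final answer: 35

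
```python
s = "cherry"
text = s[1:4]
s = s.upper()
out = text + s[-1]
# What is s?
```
Trace:
  s='cherry'
  s='cherry', text='her'
  s='CHERRY', text='her'
  s='CHERRY', text='her', out='herY'

Final answer: 'CHERRY'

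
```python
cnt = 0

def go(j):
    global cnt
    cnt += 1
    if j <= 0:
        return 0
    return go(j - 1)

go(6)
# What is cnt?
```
Call trace:
go(j=6)
  go(j=5)
    go(j=4)
      go(j=3)
        go(j=2)
          go(j=1)
            go(j=0)
            -> return 0
          -> return 0
        -> return 0
      -> return 0
    -> return 0
  -> return 0
-> return 0

cnt is incremented once per call. go is entered once for each j = 6, 5, 4, 3, 2, 1, 0 (the j <= 0 call returns without recursing), i.e. 6 + 1 calls.
cnt = 7

Final answer: 7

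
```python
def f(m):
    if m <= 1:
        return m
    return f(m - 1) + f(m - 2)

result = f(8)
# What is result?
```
Call trace (a repeated sub-call is expanded the first time; later identical calls just restate its return value):
f(m=8)
  f(m=7)
    f(m=6)
      f(m=5)
        f(m=4)
          f(m=3)
            f(m=2)
              f(m=1)
              -> return 1
              f(m=0)
              -> return 0
            -> return 1
            f(m=1)
            -> return 1
          -> return 2
          f(m=2) -> return 1  (same call as traced above)
        -> return 3
        f(m=3) -> return 2  (same call as traced above)
      -> return 5
      f(m=4) -> return 3  (same call as traced above)
    -> return 8
    f(m=5) -> return 5  (same call as traced above)
  -> return 13
  f(m=6) -> return 8  (same call as traced above)
-> return 21

Final answer: 21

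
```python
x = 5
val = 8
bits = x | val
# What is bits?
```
Trace:
  x=5
  x=5, val=8
  x=5, val=8, bits=13

Final answer: 13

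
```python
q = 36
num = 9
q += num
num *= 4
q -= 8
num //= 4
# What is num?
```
Trace:
  q=36
  q=36, num=9
  q=45, num=9
  q=45, num=36
  q=37, num=36
  q=37, num=9

Final answer: 9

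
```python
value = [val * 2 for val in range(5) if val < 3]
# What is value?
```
Trace:
  val=0
  val=1
  val=2
  val=3
  val=4
  value=[0, 2, 4]

Final answer: [0, 2, 4]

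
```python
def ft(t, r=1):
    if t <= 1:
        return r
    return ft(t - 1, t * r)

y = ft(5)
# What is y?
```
Call trace:
ft(t=5, r=1)
  ft(t=4, r=5)
    ft(t=3, r=20)
      ft(t=2, r=60)
        ft(t=1, r=120)
        -> return 120
      -> return 120
    -> return 120
  -> return 120
-> return 120

Final answer: 120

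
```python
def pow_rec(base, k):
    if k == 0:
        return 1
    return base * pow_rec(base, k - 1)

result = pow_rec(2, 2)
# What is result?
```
Call trace:
pow_rec(base=2, k=2)
  pow_rec(base=2, k=1)
    pow_rec(base=2, k=0)
    -> return 1
  -> return 2
-> return 4

Final answer: 4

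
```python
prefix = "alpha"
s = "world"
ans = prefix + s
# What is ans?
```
Trace:
  prefix='alpha'
  prefix='alpha', s='world'
  prefix='alpha', s='world', ans='alphaworld'

Final answer: 'alphaworld'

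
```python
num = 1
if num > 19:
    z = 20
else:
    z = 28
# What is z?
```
Trace:
  num=1
  num=1, z=28

Final answer: 28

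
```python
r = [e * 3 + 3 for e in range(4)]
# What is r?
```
Trace:
  e=0
  e=1
  e=2
  e=3
  r=[3, 6, 9, 12]

Final answer: [3, 6, 9, 12]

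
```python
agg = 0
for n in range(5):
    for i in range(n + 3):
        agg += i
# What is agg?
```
Trace:
  agg=0
  agg=0, n=0, i=0
  agg=1, n=0, i=1
  agg=3, n=0, i=2
  agg=3, n=1, i=0
  agg=4, n=1, i=1
  agg=6, n=1, i=2
  agg=9, n=1, i=3
  agg=9, n=2, i=0
  agg=10, n=2, i=1
  agg=12, n=2, i=2
  agg=15, n=2, i=3
  agg=19, n=2, i=4
  agg=19, n=3, i=0
  agg=20, n=3, i=1
  agg=22, n=3, i=2
  agg=25, n=3, i=3
  agg=29, n=3, i=4
  agg=34, n=3, i=5
  agg=34, n=4, i=0
  agg=35, n=4, i=1
  agg=37, n=4, i=2
  agg=40, n=4, i=3
  agg=44, n=4, i=4
  agg=49, n=4, i=5
  agg=55, n=4, i=6

Final answer: 55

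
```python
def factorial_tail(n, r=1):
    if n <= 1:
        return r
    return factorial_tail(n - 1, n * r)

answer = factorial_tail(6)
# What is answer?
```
Call trace:
factorial_tail(n=6, r=1)
  factorial_tail(n=5, r=6)
    factorial_tail(n=4, r=30)
      factorial_tail(n=3, r=120)
        factorial_tail(n=2, r=360)
          factorial_tail(n=1, r=720)
          -> return 720
        -> return 720
      -> return 720
    -> return 720
  -> return 720
-> return 720

Final answer: 720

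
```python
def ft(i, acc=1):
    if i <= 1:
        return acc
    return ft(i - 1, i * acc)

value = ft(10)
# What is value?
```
Call trace:
ft(i=10, acc=1)
  ft(i=9, acc=10)
    ft(i=8, acc=90)
      ft(i=7, acc=720)
        ft(i=6, acc=5040)
          ft(i=5, acc=30240)
            ft(i=4, acc=151200)
              ft(i=3, acc=604800)
                ft(i=2, acc=1814400)
                  ft(i=1, acc=3628800)
                  -> return 3628800
                -> return 3628800
              -> return 3628800
            -> return 3628800
          -> return 3628800
        -> return 3628800
      -> return 3628800
    -> return 3628800
  -> return 3628800
-> return 3628800

Final answer: 3628800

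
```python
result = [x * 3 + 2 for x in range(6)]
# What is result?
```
Trace:
  x=0
  x=1
  x=2
  x=3
  x=4
  x=5
  result=[2, 5, 8, 11, 14, 17]

Final answer: [2, 5, 8, 11, 14, 17]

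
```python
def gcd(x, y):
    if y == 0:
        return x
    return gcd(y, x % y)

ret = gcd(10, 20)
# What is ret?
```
Call trace:
gcd(x=10, y=20)
  gcd(x=20, y=10)
    gcd(x=10, y=0)
    -> return 10
  -> return 10
-> return 10

Final answer: 10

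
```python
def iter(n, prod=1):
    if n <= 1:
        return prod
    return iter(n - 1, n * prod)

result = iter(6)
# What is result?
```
Call trace:
iter(n=6, prod=1)
  iter(n=5, prod=6)
    iter(n=4, prod=30)
      iter(n=3, prod=120)
        iter(n=2, prod=360)
          iter(n=1, prod=720)
          -> return 720
        -> return 720
      -> return 720
    -> return 720
  -> return 720
-> return 720

Final answer: 720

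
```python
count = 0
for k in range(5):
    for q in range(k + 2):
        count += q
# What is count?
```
Trace:
  count=0
  count=0, k=0, q=0
  count=1, k=0, q=1
  count=1, k=1, q=0
  count=2, k=1, q=1
  count=4, k=1, q=2
  count=4, k=2, q=0
  count=5, k=2, q=1
  count=7, k=2, q=2
  count=10, k=2, q=3
  count=10, k=3, q=0
  count=11, k=3, q=1
  count=13, k=3, q=2
  count=16, k=3, q=3
  count=20, k=3, q=4
  count=20, k=4, q=0
  count=21, k=4, q=1
  count=23, k=4, q=2
  count=26, k=4, q=3
  count=30, k=4, q=4
  count=35, k=4, q=5

Final answer: 35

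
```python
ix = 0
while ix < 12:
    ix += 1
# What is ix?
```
Trace:
  ix=0
  ix=1
  ix=2
  ix=3
  ix=4
  ix=5
  ix=6
  ix=7
  ix=8
  ix=9
  ix=10
  ix=11
  ix=12

Final answer: 12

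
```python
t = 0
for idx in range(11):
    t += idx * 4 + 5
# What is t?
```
Trace:
  t=0
  t=5, idx=0
  t=14, idx=1
  t=27, idx=2
  t=44, idx=3
  t=65, idx=4
  t=90, idx=5
  t=119, idx=6
  t=152, idx=7
  t=189, idx=8
  t=230, idx=9
  t=275, idx=10

Final answer: 275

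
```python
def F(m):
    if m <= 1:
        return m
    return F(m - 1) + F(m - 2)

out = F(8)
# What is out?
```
Call trace (a repeated sub-call is expanded the first time; later identical calls just restate its return value):
F(m=8)
  F(m=7)
    F(m=6)
      F(m=5)
        F(m=4)
          F(m=3)
            F(m=2)
              F(m=1)
              -> return 1
              F(m=0)
              -> return 0
            -> return 1
            F(m=1)
            -> return 1
          -> return 2
          F(m=2) -> return 1  (same call as traced above)
        -> return 3
        F(m=3) -> return 2  (same call as traced above)
      -> return 5
      F(m=4) -> return 3  (same call as traced above)
    -> return 8
    F(m=5) -> return 5  (same call as traced above)
  -> return 13
  F(m=6) -> return 8  (same call as traced above)
-> return 21

Final answer: 21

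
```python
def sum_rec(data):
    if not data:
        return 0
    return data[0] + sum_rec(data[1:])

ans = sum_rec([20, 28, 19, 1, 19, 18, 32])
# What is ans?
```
Call trace:
sum_rec(data=[20, 28, 19, 1, 19, 18, 32])
  sum_rec(data=[28, 19, 1, 19, 18, 32])
    sum_rec(data=[19, 1, 19, 18, 32])
      sum_rec(data=[1, 19, 18, 32])
        sum_rec(data=[19, 18, 32])
          sum_rec(data=[18, 32])
            sum_rec(data=[32])
              sum_rec(data=[])
              -> return 0
            -> return 32
          -> return 50
        -> return 69
      -> return 70
    -> return 89
  -> return 117
-> return 137

Final answer: 137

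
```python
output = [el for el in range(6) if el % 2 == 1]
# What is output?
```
Trace:
  el=0
  el=1
  el=2
  el=3
  el=4
  el=5
  output=[1, 3, 5]

Final answer: [1, 3, 5]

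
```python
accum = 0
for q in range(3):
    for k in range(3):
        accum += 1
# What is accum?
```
Trace:
  accum=0
  accum=1, q=0, k=0
  accum=2, q=0, k=1
  accum=3, q=0, k=2
  accum=4, q=1, k=0
  accum=5, q=1, k=1
  accum=6, q=1, k=2
  accum=7, q=2, k=0
  accum=8, q=2, k=1
  accum=9, q=2, k=2

Final answer: 9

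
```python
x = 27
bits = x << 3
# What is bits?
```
Trace:
  x=27
  x=27, bits=216

Final answer: 216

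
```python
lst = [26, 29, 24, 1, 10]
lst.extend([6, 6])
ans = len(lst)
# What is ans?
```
Trace:
  lst=[26, 29, 24, 1, 10]
  lst=[26, 29, 24, 1, 10, 6, 6]
  lst=[26, 29, 24, 1, 10, 6, 6], ans=7

Final answer: 7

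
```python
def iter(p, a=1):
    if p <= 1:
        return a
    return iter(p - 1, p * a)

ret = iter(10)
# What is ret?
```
Call trace:
iter(p=10, a=1)
  iter(p=9, a=10)
    iter(p=8, a=90)
      iter(p=7, a=720)
        iter(p=6, a=5040)
          iter(p=5, a=30240)
            iter(p=4, a=151200)
              iter(p=3, a=604800)
                iter(p=2, a=1814400)
                  iter(p=1, a=3628800)
                  -> return 3628800
                -> return 3628800
              -> return 3628800
            -> return 3628800
          -> return 3628800
        -> return 3628800
      -> return 3628800
    -> return 3628800
  -> return 3628800
-> return 3628800

Final answer: 3628800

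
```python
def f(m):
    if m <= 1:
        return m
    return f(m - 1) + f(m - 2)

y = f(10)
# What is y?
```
Call trace (a repeated sub-call is expanded the first time; later identical calls just restate its return value):
f(m=10)
  f(m=9)
    f(m=8)
      f(m=7)
        f(m=6)
          f(m=5)
            f(m=4)
              f(m=3)
                f(m=2)
                  f(m=1)
                  -> return 1
                  f(m=0)
                  -> return 0
                -> return 1
                f(m=1)
                -> return 1
              -> return 2
              f(m=2) -> return 1  (same call as traced above)
            -> return 3
            f(m=3) -> return 2  (same call as traced above)
          -> return 5
          f(m=4) -> return 3  (same call as traced above)
        -> return 8
        f(m=5) -> return 5  (same call as traced above)
      -> return 13
      f(m=6) -> return 8  (same call as traced above)
    -> return 21
    f(m=7) -> return 13  (same call as traced above)
  -> return 34
  f(m=8) -> return 21  (same call as traced above)
-> return 55

Final answer: 55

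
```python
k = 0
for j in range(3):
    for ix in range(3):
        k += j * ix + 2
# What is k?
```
Trace:
  k=0
  k=2, j=0, ix=0
  k=4, j=0, ix=1
  k=6, j=0, ix=2
  k=8, j=1, ix=0
  k=11, j=1, ix=1
  k=15, j=1, ix=2
  k=17, j=2, ix=0
  k=21, j=2, ix=1
  k=27, j=2, ix=2

Final answer: 27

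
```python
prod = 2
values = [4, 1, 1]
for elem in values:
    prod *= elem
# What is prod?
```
Trace:
  prod=2
  prod=8, elem=4
  prod=8, elem=1
  prod=8, elem=1

Final answer: 8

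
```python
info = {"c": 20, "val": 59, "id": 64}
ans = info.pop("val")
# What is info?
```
Trace:
  info={'c': 20, 'val': 59, 'id': 64}
  info={'c': 20, 'id': 64}, ans=59

Final answer: {'c': 20, 'id': 64}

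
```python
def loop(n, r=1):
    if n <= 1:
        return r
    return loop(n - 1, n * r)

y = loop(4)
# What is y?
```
Call trace:
loop(n=4, r=1)
  loop(n=3, r=4)
    loop(n=2, r=12)
      loop(n=1, r=24)
      -> return 24
    -> return 24
  -> return 24
-> return 24

Final answer: 24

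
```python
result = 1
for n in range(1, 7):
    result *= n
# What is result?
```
Trace:
  result=1
  result=1, n=1
  result=2, n=2
  result=6, n=3
  result=24, n=4
  result=120, n=5
  result=720, n=6

Final answer: 720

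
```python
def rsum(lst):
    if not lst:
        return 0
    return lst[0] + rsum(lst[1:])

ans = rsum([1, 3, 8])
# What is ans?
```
Call trace:
rsum(lst=[1, 3, 8])
  rsum(lst=[3, 8])
    rsum(lst=[8])
      rsum(lst=[])
      -> return 0
    -> return 8
  -> return 11
-> return 12

Final answer: 12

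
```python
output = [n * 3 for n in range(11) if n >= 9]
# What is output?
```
Trace:
  n=0
  n=1
  n=2
  n=3
  n=4
  n=5
  n=6
  n=7
  n=8
  n=9
  n=10
  output=[27, 30]

Final answer: [27, 30]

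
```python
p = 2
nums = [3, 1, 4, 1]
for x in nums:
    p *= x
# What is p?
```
Trace:
  p=2
  p=6, x=3
  p=6, x=1
  p=24, x=4
  p=24, x=1

Final answer: 24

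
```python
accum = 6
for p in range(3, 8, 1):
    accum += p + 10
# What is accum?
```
Trace:
  accum=6
  accum=19, p=3
  accum=33, p=4
  accum=48, p=5
  accum=64, p=6
  accum=81, p=7

Final answer: 81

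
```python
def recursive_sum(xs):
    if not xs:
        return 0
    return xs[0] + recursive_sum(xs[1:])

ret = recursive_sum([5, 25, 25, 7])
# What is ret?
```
Call trace:
recursive_sum(xs=[5, 25, 25, 7])
  recursive_sum(xs=[25, 25, 7])
    recursive_sum(xs=[25, 7])
      recursive_sum(xs=[7])
        recursive_sum(xs=[])
        -> return 0
      -> return 7
    -> return 32
  -> return 57
-> return 62

Final answer: 62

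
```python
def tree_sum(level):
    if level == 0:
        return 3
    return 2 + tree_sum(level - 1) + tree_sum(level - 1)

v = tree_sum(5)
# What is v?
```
Call trace (a repeated sub-call is expanded the first time; later identical calls just restate its return value):
tree_sum(level=5)
  tree_sum(level=4)
    tree_sum(level=3)
      tree_sum(level=2)
        tree_sum(level=1)
          tree_sum(level=0)
          -> return 3
          tree_sum(level=0)
          -> return 3
        -> return 8
        tree_sum(level=1) -> return 8  (same call as traced above)
      -> return 18
      tree_sum(level=2) -> return 18  (same call as traced above)
    -> return 38
    tree_sum(level=3) -> return 38  (same call as traced above)
  -> return 78
  tree_sum(level=4) -> return 78  (same call as traced above)
-> return 158

Final answer: 158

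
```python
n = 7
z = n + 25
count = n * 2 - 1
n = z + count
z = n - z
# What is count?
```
Trace:
  n=7
  n=7, z=32
  n=7, z=32, count=13
  n=45, z=32, count=13
  n=45, z=13, count=13

Final answer: 13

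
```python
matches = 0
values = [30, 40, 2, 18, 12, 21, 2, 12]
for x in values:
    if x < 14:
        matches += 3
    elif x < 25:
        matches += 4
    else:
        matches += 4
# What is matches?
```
Trace:
  matches=0
  matches=4, x=30
  matches=8, x=40
  matches=11, x=2
  matches=15, x=18
  matches=18, x=12
  matches=22, x=21
  matches=25, x=2
  matches=28, x=12

Final answer: 28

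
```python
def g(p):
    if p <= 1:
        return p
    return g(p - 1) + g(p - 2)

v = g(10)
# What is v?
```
Call trace (a repeated sub-call is expanded the first time; later identical calls just restate its return value):
g(p=10)
  g(p=9)
    g(p=8)
      g(p=7)
        g(p=6)
          g(p=5)
            g(p=4)
              g(p=3)
                g(p=2)
                  g(p=1)
                  -> return 1
                  g(p=0)
                  -> return 0
                -> return 1
                g(p=1)
                -> return 1
              -> return 2
              g(p=2) -> return 1  (same call as traced above)
            -> return 3
            g(p=3) -> return 2  (same call as traced above)
          -> return 5
          g(p=4) -> return 3  (same call as traced above)
        -> return 8
        g(p=5) -> return 5  (same call as traced above)
      -> return 13
      g(p=6) -> return 8  (same call as traced above)
    -> return 21
    g(p=7) -> return 13  (same call as traced above)
  -> return 34
  g(p=8) -> return 21  (same call as traced above)
-> return 55

Final answer: 55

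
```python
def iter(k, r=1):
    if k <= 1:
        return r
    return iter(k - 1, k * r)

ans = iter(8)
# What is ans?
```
Call trace:
iter(k=8, r=1)
  iter(k=7, r=8)
    iter(k=6, r=56)
      iter(k=5, r=336)
        iter(k=4, r=1680)
          iter(k=3, r=6720)
            iter(k=2, r=20160)
              iter(k=1, r=40320)
              -> return 40320
            -> return 40320
          -> return 40320
        -> return 40320
      -> return 40320
    -> return 40320
  -> return 40320
-> return 40320

Final answer: 40320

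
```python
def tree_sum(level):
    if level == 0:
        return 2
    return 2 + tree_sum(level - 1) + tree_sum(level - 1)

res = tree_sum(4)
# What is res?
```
Call trace (a repeated sub-call is expanded the first time; later identical calls just restate its return value):
tree_sum(level=4)
  tree_sum(level=3)
    tree_sum(level=2)
      tree_sum(level=1)
        tree_sum(level=0)
        -> return 2
        tree_sum(level=0)
        -> return 2
      -> return 6
      tree_sum(level=1) -> return 6  (same call as traced above)
    -> return 14
    tree_sum(level=2) -> return 14  (same call as traced above)
  -> return 30
  tree_sum(level=3) -> return 30  (same call as traced above)
-> return 62

Final answer: 62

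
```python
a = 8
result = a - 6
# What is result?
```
Trace:
  a=8
  a=8, result=2

Final answer: 2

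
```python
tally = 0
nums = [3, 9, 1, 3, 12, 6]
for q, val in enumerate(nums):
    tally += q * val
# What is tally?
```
Trace:
  tally=0
  tally=0, q=0, val=3
  tally=9, q=1, val=9
  tally=11, q=2, val=1
  tally=20, q=3, val=3
  tally=68, q=4, val=12
  tally=98, q=5, val=6

Final answer: 98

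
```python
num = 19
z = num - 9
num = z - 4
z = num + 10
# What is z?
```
Trace:
  num=19
  num=19, z=10
  num=6, z=10
  num=6, z=16

Final answer: 16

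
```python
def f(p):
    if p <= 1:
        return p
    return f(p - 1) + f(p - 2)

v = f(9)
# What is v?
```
Call trace (a repeated sub-call is expanded the first time; later identical calls just restate its return value):
f(p=9)
  f(p=8)
    f(p=7)
      f(p=6)
        f(p=5)
          f(p=4)
            f(p=3)
              f(p=2)
                f(p=1)
                -> return 1
                f(p=0)
                -> return 0
              -> return 1
              f(p=1)
              -> return 1
            -> return 2
            f(p=2) -> return 1  (same call as traced above)
          -> return 3
          f(p=3) -> return 2  (same call as traced above)
        -> return 5
        f(p=4) -> return 3  (same call as traced above)
      -> return 8
      f(p=5) -> return 5  (same call as traced above)
    -> return 13
    f(p=6) -> return 8  (same call as traced above)
  -> return 21
  f(p=7) -> return 13  (same call as traced above)
-> return 34

Final answer: 34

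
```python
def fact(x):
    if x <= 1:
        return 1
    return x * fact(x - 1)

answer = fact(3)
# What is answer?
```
Call trace:
fact(x=3)
  fact(x=2)
    fact(x=1)
    -> return 1
  -> return 2
-> return 6

Final answer: 6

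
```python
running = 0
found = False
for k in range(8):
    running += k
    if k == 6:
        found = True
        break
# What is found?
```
Trace:
  running=0
  running=0, found=False
  running=0, found=False, k=0
  running=1, found=False, k=1
  running=3, found=False, k=2
  running=6, found=False, k=3
  running=10, found=False, k=4
  running=15, found=False, k=5
  running=21, found=True, k=6

Final answer: True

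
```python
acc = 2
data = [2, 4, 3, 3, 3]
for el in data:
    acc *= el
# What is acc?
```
Trace:
  acc=2
  acc=4, el=2
  acc=16, el=4
  acc=48, el=3
  acc=144, el=3
  acc=432, el=3

Final answer: 432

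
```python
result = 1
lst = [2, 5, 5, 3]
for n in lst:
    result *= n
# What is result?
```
Trace:
  result=1
  result=2, n=2
  result=10, n=5
  result=50, n=5
  result=150, n=3

Final answer: 150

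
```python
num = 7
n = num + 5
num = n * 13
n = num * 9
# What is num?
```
Trace:
  num=7
  num=7, n=12
  num=156, n=12
  num=156, n=1404

Final answer: 156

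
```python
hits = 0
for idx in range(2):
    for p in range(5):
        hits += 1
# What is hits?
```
Trace:
  hits=0
  hits=1, idx=0, p=0
  hits=2, idx=0, p=1
  hits=3, idx=0, p=2
  hits=4, idx=0, p=3
  hits=5, idx=0, p=4
  hits=6, idx=1, p=0
  hits=7, idx=1, p=1
  hits=8, idx=1, p=2
  hits=9, idx=1, p=3
  hits=10, idx=1, p=4

Final answer: 10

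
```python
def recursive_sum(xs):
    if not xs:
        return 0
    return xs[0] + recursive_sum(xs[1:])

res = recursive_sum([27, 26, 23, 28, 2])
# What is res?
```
Call trace:
recursive_sum(xs=[27, 26, 23, 28, 2])
  recursive_sum(xs=[26, 23, 28, 2])
    recursive_sum(xs=[23, 28, 2])
      recursive_sum(xs=[28, 2])
        recursive_sum(xs=[2])
          recursive_sum(xs=[])
          -> return 0
        -> return 2
      -> return 30
    -> return 53
  -> return 79
-> return 106

Final answer: 106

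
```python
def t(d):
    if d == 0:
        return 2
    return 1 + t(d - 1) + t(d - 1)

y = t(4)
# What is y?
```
Call trace (a repeated sub-call is expanded the first time; later identical calls just restate its return value):
t(d=4)
  t(d=3)
    t(d=2)
      t(d=1)
        t(d=0)
        -> return 2
        t(d=0)
        -> return 2
      -> return 5
      t(d=1) -> return 5  (same call as traced above)
    -> return 11
    t(d=2) -> return 11  (same call as traced above)
  -> return 23
  t(d=3) -> return 23  (same call as traced above)
-> return 47

Final answer: 47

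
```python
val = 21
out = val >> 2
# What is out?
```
Trace:
  val=21
  val=21, out=5

Final answer: 5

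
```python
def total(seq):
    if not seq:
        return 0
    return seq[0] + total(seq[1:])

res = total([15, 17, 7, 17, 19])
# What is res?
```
Call trace:
total(seq=[15, 17, 7, 17, 19])
  total(seq=[17, 7, 17, 19])
    total(seq=[7, 17, 19])
      total(seq=[17, 19])
        total(seq=[19])
          total(seq=[])
          -> return 0
        -> return 19
      -> return 36
    -> return 43
  -> return 60
-> return 75

Final answer: 75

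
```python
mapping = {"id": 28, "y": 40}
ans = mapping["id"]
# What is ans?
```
Trace:
  mapping={'id': 28, 'y': 40}
  mapping={'id': 28, 'y': 40}, ans=28

Final answer: 28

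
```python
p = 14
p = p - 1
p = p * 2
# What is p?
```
Trace:
  p=14
  p=13
  p=26

Final answer: 26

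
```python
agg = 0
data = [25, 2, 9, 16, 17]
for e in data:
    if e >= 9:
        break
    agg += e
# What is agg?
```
Trace:
  agg=0
  agg=0, e=25

Final answer: 0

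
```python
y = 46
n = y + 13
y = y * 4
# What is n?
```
Trace:
  y=46
  y=46, n=59
  y=184, n=59

Final answer: 59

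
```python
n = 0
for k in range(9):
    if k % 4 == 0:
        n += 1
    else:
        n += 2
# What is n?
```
Trace:
  n=0
  n=1, k=0
  n=3, k=1
  n=5, k=2
  n=7, k=3
  n=8, k=4
  n=10, k=5
  n=12, k=6
  n=14, k=7
  n=15, k=8

Final answer: 15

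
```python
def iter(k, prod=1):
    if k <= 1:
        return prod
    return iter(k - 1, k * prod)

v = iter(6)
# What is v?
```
Call trace:
iter(k=6, prod=1)
  iter(k=5, prod=6)
    iter(k=4, prod=30)
      iter(k=3, prod=120)
        iter(k=2, prod=360)
          iter(k=1, prod=720)
          -> return 720
        -> return 720
      -> return 720
    -> return 720
  -> return 720
-> return 720

Final answer: 720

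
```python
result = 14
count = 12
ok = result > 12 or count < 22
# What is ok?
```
Trace:
  result=14
  result=14, count=12
  result=14, count=12, ok=True

Final answer: True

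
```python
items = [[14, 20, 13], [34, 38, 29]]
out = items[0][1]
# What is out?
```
Trace:
  items=[[14, 20, 13], [34, 38, 29]]
  items=[[14, 20, 13], [34, 38, 29]], out=20

Final answer: 20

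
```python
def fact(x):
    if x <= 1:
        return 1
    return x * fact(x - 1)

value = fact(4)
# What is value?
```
Call trace:
fact(x=4)
  fact(x=3)
    fact(x=2)
      fact(x=1)
      -> return 1
    -> return 2
  -> return 6
-> return 24

Final answer: 24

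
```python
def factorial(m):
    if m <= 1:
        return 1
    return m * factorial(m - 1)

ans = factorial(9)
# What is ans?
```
Call trace:
factorial(m=9)
  factorial(m=8)
    factorial(m=7)
      factorial(m=6)
        factorial(m=5)
          factorial(m=4)
            factorial(m=3)
              factorial(m=2)
                factorial(m=1)
                -> return 1
              -> return 2
            -> return 6
          -> return 24
        -> return 120
      -> return 720
    -> return 5040
  -> return 40320
-> return 362880

Final answer: 362880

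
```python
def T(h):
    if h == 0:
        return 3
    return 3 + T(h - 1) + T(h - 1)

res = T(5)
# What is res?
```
Call trace (a repeated sub-call is expanded the first time; later identical calls just restate its return value):
T(h=5)
  T(h=4)
    T(h=3)
      T(h=2)
        T(h=1)
          T(h=0)
          -> return 3
          T(h=0)
          -> return 3
        -> return 9
        T(h=1) -> return 9  (same call as traced above)
      -> return 21
      T(h=2) -> return 21  (same call as traced above)
    -> return 45
    T(h=3) -> return 45  (same call as traced above)
  -> return 93
  T(h=4) -> return 93  (same call as traced above)
-> return 189

Final answer: 189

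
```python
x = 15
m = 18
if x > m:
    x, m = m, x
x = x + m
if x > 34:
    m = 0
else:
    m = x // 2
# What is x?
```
Trace:
  x=15
  x=15, m=18
  x=15, m=18
  x=33, m=18
  x=33, m=16

Final answer: 33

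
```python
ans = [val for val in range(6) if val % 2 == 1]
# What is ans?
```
Trace:
  val=0
  val=1
  val=2
  val=3
  val=4
  val=5
  ans=[1, 3, 5]

Final answer: [1, 3, 5]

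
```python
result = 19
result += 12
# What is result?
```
Trace:
  result=19
  result=31

Final answer: 31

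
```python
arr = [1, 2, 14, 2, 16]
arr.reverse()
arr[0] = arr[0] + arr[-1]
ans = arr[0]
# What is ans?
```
Trace:
  arr=[1, 2, 14, 2, 16]
  arr=[16, 2, 14, 2, 1]
  arr=[17, 2, 14, 2, 1]
  arr=[17, 2, 14, 2, 1], ans=17

Final answer: 17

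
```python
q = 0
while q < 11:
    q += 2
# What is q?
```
Trace:
  q=0
  q=2
  q=4
  q=6
  q=8
  q=10
  q=12

Final answer: 12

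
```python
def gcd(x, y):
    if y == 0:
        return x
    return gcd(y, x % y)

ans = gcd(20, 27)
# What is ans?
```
Call trace:
gcd(x=20, y=27)
  gcd(x=27, y=20)
    gcd(x=20, y=7)
      gcd(x=7, y=6)
        gcd(x=6, y=1)
          gcd(x=1, y=0)
          -> return 1
        -> return 1
      -> return 1
    -> return 1
  -> return 1
-> return 1

Final answer: 1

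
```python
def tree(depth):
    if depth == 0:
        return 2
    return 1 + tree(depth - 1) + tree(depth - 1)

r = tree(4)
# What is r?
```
Call trace (a repeated sub-call is expanded the first time; later identical calls just restate its return value):
tree(depth=4)
  tree(depth=3)
    tree(depth=2)
      tree(depth=1)
        tree(depth=0)
        -> return 2
        tree(depth=0)
        -> return 2
      -> return 5
      tree(depth=1) -> return 5  (same call as traced above)
    -> return 11
    tree(depth=2) -> return 11  (same call as traced above)
  -> return 23
  tree(depth=3) -> return 23  (same call as traced above)
-> return 47

Final answer: 47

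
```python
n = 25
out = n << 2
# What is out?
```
Trace:
  n=25
  n=25, out=100

Final answer: 100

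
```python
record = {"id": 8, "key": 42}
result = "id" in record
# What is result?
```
Trace:
  record={'id': 8, 'key': 42}
  record={'id': 8, 'key': 42}, result=True

Final answer: True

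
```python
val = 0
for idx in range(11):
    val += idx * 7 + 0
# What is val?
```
Trace:
  val=0
  val=0, idx=0
  val=7, idx=1
  val=21, idx=2
  val=42, idx=3
  val=70, idx=4
  val=105, idx=5
  val=147, idx=6
  val=196, idx=7
  val=252, idx=8
  val=315, idx=9
  val=385, idx=10

Final answer: 385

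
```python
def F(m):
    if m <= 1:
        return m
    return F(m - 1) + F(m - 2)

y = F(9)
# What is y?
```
Call trace (a repeated sub-call is expanded the first time; later identical calls just restate its return value):
F(m=9)
  F(m=8)
    F(m=7)
      F(m=6)
        F(m=5)
          F(m=4)
            F(m=3)
              F(m=2)
                F(m=1)
                -> return 1
                F(m=0)
                -> return 0
              -> return 1
              F(m=1)
              -> return 1
            -> return 2
            F(m=2) -> return 1  (same call as traced above)
          -> return 3
          F(m=3) -> return 2  (same call as traced above)
        -> return 5
        F(m=4) -> return 3  (same call as traced above)
      -> return 8
      F(m=5) -> return 5  (same call as traced above)
    -> return 13
    F(m=6) -> return 8  (same call as traced above)
  -> return 21
  F(m=7) -> return 13  (same call as traced above)
-> return 34

Final answer: 34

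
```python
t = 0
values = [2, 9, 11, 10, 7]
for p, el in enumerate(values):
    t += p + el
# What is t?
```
Trace:
  t=0
  t=2, p=0, el=2
  t=12, p=1, el=9
  t=25, p=2, el=11
  t=38, p=3, el=10
  t=49, p=4, el=7

Final answer: 49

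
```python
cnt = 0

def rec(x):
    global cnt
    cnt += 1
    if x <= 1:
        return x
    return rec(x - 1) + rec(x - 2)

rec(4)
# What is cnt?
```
Call trace (a repeated sub-call is expanded the first time; later identical calls just restate its return value):
rec(x=4)
  rec(x=3)
    rec(x=2)
      rec(x=1)
      -> return 1
      rec(x=0)
      -> return 0
    -> return 1
    rec(x=1)
    -> return 1
  -> return 2
  rec(x=2) -> return 1  (same call as traced above)
-> return 3

cnt is incremented once per call, so count the calls in each subtree. Let C(x) = number of calls made by rec(x).
C(0) = C(1) = 1 (base case, no recursion); C(x) = 1 + C(x - 1) + C(x - 2) otherwise.
C(2) = 1 + C(1) + C(0) = 1 + 1 + 1 = 3
C(3) = 1 + C(2) + C(1) = 1 + 3 + 1 = 5
C(4) = 1 + C(3) + C(2) = 1 + 5 + 3 = 9
cnt = C(4) = 9

Final answer: 9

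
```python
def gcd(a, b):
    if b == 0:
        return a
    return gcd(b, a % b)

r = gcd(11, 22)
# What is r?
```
Call trace:
gcd(a=11, b=22)
  gcd(a=22, b=11)
    gcd(a=11, b=0)
    -> return 11
  -> return 11
-> return 11

Final answer: 11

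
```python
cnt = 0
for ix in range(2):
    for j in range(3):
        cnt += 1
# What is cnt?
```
Trace:
  cnt=0
  cnt=1, ix=0, j=0
  cnt=2, ix=0, j=1
  cnt=3, ix=0, j=2
  cnt=4, ix=1, j=0
  cnt=5, ix=1, j=1
  cnt=6, ix=1, j=2

Final answer: 6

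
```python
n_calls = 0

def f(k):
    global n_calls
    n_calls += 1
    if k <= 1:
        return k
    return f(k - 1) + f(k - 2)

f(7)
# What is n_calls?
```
Call trace (a repeated sub-call is expanded the first time; later identical calls just restate its return value):
f(k=7)
  f(k=6)
    f(k=5)
      f(k=4)
        f(k=3)
          f(k=2)
            f(k=1)
            -> return 1
            f(k=0)
            -> return 0
          -> return 1
          f(k=1)
          -> return 1
        -> return 2
        f(k=2) -> return 1  (same call as traced above)
      -> return 3
      f(k=3) -> return 2  (same call as traced above)
    -> return 5
    f(k=4) -> return 3  (same call as traced above)
  -> return 8
  f(k=5) -> return 5  (same call as traced above)
-> return 13

n_calls is incremented once per call, so count the calls in each subtree. Let C(k) = number of calls made by f(k).
C(0) = C(1) = 1 (base case, no recursion); C(k) = 1 + C(k - 1) + C(k - 2) otherwise.
C(2) = 1 + C(1) + C(0) = 1 + 1 + 1 = 3
C(3) = 1 + C(2) + C(1) = 1 + 3 + 1 = 5
C(4) = 1 + C(3) + C(2) = 1 + 5 + 3 = 9
C(5) = 1 + C(4) + C(3) = 1 + 9 + 5 = 15
C(6) = 1 + C(5) + C(4) = 1 + 15 + 9 = 25
C(7) = 1 + C(6) + C(5) = 1 + 25 + 15 = 41
n_calls = C(7) = 41

Final answer: 41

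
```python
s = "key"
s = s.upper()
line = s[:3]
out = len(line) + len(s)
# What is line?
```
Trace:
  s='key'
  s='KEY'
  s='KEY', line='KEY'
  s='KEY', line='KEY', out=6

Final answer: 'KEY'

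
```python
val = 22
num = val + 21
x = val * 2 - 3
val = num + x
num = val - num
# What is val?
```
Trace:
  val=22
  val=22, num=43
  val=22, num=43, x=41
  val=84, num=43, x=41
  val=84, num=41, x=41

Final answer: 84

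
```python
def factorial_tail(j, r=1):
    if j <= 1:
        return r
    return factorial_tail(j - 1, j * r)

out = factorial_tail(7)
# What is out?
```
Call trace:
factorial_tail(j=7, r=1)
  factorial_tail(j=6, r=7)
    factorial_tail(j=5, r=42)
      factorial_tail(j=4, r=210)
        factorial_tail(j=3, r=840)
          factorial_tail(j=2, r=2520)
            factorial_tail(j=1, r=5040)
            -> return 5040
          -> return 5040
        -> return 5040
      -> return 5040
    -> return 5040
  -> return 5040
-> return 5040

Final answer: 5040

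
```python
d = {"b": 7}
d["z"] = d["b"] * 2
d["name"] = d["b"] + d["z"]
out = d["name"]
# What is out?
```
Trace:
  d={'b': 7}
  d={'b': 7, 'z': 14}
  d={'b': 7, 'z': 14, 'name': 21}
  d={'b': 7, 'z': 14, 'name': 21}, out=21

Final answer: 21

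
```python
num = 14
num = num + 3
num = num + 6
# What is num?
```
Trace:
  num=14
  num=17
  num=23

Final answer: 23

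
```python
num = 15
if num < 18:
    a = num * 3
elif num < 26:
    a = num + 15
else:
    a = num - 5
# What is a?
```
Trace:
  num=15
  num=15, a=45

Final answer: 45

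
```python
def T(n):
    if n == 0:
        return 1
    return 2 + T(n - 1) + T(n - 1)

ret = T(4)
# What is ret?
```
Call trace (a repeated sub-call is expanded the first time; later identical calls just restate its return value):
T(n=4)
  T(n=3)
    T(n=2)
      T(n=1)
        T(n=0)
        -> return 1
        T(n=0)
        -> return 1
      -> return 4
      T(n=1) -> return 4  (same call as traced above)
    -> return 10
    T(n=2) -> return 10  (same call as traced above)
  -> return 22
  T(n=3) -> return 22  (same call as traced above)
-> return 46

Final answer: 46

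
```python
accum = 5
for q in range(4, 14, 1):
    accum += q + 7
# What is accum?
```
Trace:
  accum=5
  accum=16, q=4
  accum=28, q=5
  accum=41, q=6
  accum=55, q=7
  accum=70, q=8
  accum=86, q=9
  accum=103, q=10
  accum=121, q=11
  accum=140, q=12
  accum=160, q=13

Final answer: 160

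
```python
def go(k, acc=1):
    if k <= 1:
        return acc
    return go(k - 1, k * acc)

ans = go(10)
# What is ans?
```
Call trace:
go(k=10, acc=1)
  go(k=9, acc=10)
    go(k=8, acc=90)
      go(k=7, acc=720)
        go(k=6, acc=5040)
          go(k=5, acc=30240)
            go(k=4, acc=151200)
              go(k=3, acc=604800)
                go(k=2, acc=1814400)
                  go(k=1, acc=3628800)
                  -> return 3628800
                -> return 3628800
              -> return 3628800
            -> return 3628800
          -> return 3628800
        -> return 3628800
      -> return 3628800
    -> return 3628800
  -> return 3628800
-> return 3628800

Final answer: 3628800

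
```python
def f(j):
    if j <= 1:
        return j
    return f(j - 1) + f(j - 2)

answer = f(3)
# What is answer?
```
Call trace:
f(j=3)
  f(j=2)
    f(j=1)
    -> return 1
    f(j=0)
    -> return 0
  -> return 1
  f(j=1)
  -> return 1
-> return 2

Final answer: 2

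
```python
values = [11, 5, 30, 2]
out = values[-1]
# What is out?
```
Trace:
  values=[11, 5, 30, 2]
  values=[11, 5, 30, 2], out=2

Final answer: 2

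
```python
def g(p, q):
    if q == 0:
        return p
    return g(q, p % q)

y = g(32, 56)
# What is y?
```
Call trace:
g(p=32, q=56)
  g(p=56, q=32)
    g(p=32, q=24)
      g(p=24, q=8)
        g(p=8, q=0)
        -> return 8
      -> return 8
    -> return 8
  -> return 8
-> return 8

Final answer: 8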